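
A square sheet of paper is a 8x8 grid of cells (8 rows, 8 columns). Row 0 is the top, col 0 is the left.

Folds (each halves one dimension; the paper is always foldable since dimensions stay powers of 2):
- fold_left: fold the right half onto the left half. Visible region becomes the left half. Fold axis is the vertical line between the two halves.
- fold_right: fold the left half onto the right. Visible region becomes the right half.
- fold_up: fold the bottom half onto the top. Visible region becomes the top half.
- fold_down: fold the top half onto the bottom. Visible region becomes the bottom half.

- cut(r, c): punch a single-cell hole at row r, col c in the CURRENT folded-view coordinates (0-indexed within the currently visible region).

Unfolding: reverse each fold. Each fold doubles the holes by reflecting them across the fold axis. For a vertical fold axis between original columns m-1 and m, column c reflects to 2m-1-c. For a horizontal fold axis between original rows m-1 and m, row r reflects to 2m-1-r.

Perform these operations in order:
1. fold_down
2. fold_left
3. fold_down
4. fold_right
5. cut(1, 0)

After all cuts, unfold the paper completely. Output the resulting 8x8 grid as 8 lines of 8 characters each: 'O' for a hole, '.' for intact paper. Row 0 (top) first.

Answer: .OO..OO.
........
........
.OO..OO.
.OO..OO.
........
........
.OO..OO.

Derivation:
Op 1 fold_down: fold axis h@4; visible region now rows[4,8) x cols[0,8) = 4x8
Op 2 fold_left: fold axis v@4; visible region now rows[4,8) x cols[0,4) = 4x4
Op 3 fold_down: fold axis h@6; visible region now rows[6,8) x cols[0,4) = 2x4
Op 4 fold_right: fold axis v@2; visible region now rows[6,8) x cols[2,4) = 2x2
Op 5 cut(1, 0): punch at orig (7,2); cuts so far [(7, 2)]; region rows[6,8) x cols[2,4) = 2x2
Unfold 1 (reflect across v@2): 2 holes -> [(7, 1), (7, 2)]
Unfold 2 (reflect across h@6): 4 holes -> [(4, 1), (4, 2), (7, 1), (7, 2)]
Unfold 3 (reflect across v@4): 8 holes -> [(4, 1), (4, 2), (4, 5), (4, 6), (7, 1), (7, 2), (7, 5), (7, 6)]
Unfold 4 (reflect across h@4): 16 holes -> [(0, 1), (0, 2), (0, 5), (0, 6), (3, 1), (3, 2), (3, 5), (3, 6), (4, 1), (4, 2), (4, 5), (4, 6), (7, 1), (7, 2), (7, 5), (7, 6)]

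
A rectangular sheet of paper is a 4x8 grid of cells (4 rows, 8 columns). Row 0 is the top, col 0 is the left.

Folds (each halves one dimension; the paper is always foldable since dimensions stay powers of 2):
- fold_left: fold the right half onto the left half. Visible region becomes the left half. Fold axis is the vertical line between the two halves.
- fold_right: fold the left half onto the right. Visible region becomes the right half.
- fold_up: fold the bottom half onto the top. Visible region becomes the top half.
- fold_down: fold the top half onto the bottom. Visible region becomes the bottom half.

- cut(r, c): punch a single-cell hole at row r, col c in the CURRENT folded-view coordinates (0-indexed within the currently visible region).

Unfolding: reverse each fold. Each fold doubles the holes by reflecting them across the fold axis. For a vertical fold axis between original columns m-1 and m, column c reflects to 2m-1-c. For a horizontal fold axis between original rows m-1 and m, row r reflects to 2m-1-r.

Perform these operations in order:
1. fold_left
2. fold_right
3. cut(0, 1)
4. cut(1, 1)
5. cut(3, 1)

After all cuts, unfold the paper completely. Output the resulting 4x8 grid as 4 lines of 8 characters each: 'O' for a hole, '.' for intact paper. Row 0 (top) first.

Answer: O..OO..O
O..OO..O
........
O..OO..O

Derivation:
Op 1 fold_left: fold axis v@4; visible region now rows[0,4) x cols[0,4) = 4x4
Op 2 fold_right: fold axis v@2; visible region now rows[0,4) x cols[2,4) = 4x2
Op 3 cut(0, 1): punch at orig (0,3); cuts so far [(0, 3)]; region rows[0,4) x cols[2,4) = 4x2
Op 4 cut(1, 1): punch at orig (1,3); cuts so far [(0, 3), (1, 3)]; region rows[0,4) x cols[2,4) = 4x2
Op 5 cut(3, 1): punch at orig (3,3); cuts so far [(0, 3), (1, 3), (3, 3)]; region rows[0,4) x cols[2,4) = 4x2
Unfold 1 (reflect across v@2): 6 holes -> [(0, 0), (0, 3), (1, 0), (1, 3), (3, 0), (3, 3)]
Unfold 2 (reflect across v@4): 12 holes -> [(0, 0), (0, 3), (0, 4), (0, 7), (1, 0), (1, 3), (1, 4), (1, 7), (3, 0), (3, 3), (3, 4), (3, 7)]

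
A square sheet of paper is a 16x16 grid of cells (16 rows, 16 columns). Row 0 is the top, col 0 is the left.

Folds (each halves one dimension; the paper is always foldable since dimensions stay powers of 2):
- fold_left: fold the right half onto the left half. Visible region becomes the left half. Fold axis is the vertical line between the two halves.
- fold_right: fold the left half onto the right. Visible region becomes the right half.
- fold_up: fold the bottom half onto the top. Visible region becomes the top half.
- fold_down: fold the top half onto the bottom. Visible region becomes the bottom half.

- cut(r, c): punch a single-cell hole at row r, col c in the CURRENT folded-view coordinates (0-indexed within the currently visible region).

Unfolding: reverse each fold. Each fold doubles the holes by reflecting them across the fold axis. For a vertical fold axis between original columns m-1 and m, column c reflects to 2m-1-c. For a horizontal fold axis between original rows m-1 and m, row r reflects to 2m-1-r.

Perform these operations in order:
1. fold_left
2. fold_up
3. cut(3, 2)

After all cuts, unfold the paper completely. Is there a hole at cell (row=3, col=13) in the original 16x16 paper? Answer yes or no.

Answer: yes

Derivation:
Op 1 fold_left: fold axis v@8; visible region now rows[0,16) x cols[0,8) = 16x8
Op 2 fold_up: fold axis h@8; visible region now rows[0,8) x cols[0,8) = 8x8
Op 3 cut(3, 2): punch at orig (3,2); cuts so far [(3, 2)]; region rows[0,8) x cols[0,8) = 8x8
Unfold 1 (reflect across h@8): 2 holes -> [(3, 2), (12, 2)]
Unfold 2 (reflect across v@8): 4 holes -> [(3, 2), (3, 13), (12, 2), (12, 13)]
Holes: [(3, 2), (3, 13), (12, 2), (12, 13)]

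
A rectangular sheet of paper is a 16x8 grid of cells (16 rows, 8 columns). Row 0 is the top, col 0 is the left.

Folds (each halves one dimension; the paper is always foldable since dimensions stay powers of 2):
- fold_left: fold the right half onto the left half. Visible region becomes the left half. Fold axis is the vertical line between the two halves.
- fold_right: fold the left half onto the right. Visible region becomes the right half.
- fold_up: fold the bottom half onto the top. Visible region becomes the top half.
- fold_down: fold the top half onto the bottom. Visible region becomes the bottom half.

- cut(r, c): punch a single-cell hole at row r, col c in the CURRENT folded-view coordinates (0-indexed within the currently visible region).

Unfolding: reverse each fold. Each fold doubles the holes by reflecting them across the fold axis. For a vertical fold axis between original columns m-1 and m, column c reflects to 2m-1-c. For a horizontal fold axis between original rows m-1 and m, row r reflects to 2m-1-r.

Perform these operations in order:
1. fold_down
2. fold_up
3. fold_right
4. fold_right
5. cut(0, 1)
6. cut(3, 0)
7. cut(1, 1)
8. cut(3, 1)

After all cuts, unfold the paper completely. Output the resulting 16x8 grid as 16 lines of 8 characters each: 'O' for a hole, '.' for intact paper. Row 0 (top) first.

Answer: O..OO..O
O..OO..O
........
OOOOOOOO
OOOOOOOO
........
O..OO..O
O..OO..O
O..OO..O
O..OO..O
........
OOOOOOOO
OOOOOOOO
........
O..OO..O
O..OO..O

Derivation:
Op 1 fold_down: fold axis h@8; visible region now rows[8,16) x cols[0,8) = 8x8
Op 2 fold_up: fold axis h@12; visible region now rows[8,12) x cols[0,8) = 4x8
Op 3 fold_right: fold axis v@4; visible region now rows[8,12) x cols[4,8) = 4x4
Op 4 fold_right: fold axis v@6; visible region now rows[8,12) x cols[6,8) = 4x2
Op 5 cut(0, 1): punch at orig (8,7); cuts so far [(8, 7)]; region rows[8,12) x cols[6,8) = 4x2
Op 6 cut(3, 0): punch at orig (11,6); cuts so far [(8, 7), (11, 6)]; region rows[8,12) x cols[6,8) = 4x2
Op 7 cut(1, 1): punch at orig (9,7); cuts so far [(8, 7), (9, 7), (11, 6)]; region rows[8,12) x cols[6,8) = 4x2
Op 8 cut(3, 1): punch at orig (11,7); cuts so far [(8, 7), (9, 7), (11, 6), (11, 7)]; region rows[8,12) x cols[6,8) = 4x2
Unfold 1 (reflect across v@6): 8 holes -> [(8, 4), (8, 7), (9, 4), (9, 7), (11, 4), (11, 5), (11, 6), (11, 7)]
Unfold 2 (reflect across v@4): 16 holes -> [(8, 0), (8, 3), (8, 4), (8, 7), (9, 0), (9, 3), (9, 4), (9, 7), (11, 0), (11, 1), (11, 2), (11, 3), (11, 4), (11, 5), (11, 6), (11, 7)]
Unfold 3 (reflect across h@12): 32 holes -> [(8, 0), (8, 3), (8, 4), (8, 7), (9, 0), (9, 3), (9, 4), (9, 7), (11, 0), (11, 1), (11, 2), (11, 3), (11, 4), (11, 5), (11, 6), (11, 7), (12, 0), (12, 1), (12, 2), (12, 3), (12, 4), (12, 5), (12, 6), (12, 7), (14, 0), (14, 3), (14, 4), (14, 7), (15, 0), (15, 3), (15, 4), (15, 7)]
Unfold 4 (reflect across h@8): 64 holes -> [(0, 0), (0, 3), (0, 4), (0, 7), (1, 0), (1, 3), (1, 4), (1, 7), (3, 0), (3, 1), (3, 2), (3, 3), (3, 4), (3, 5), (3, 6), (3, 7), (4, 0), (4, 1), (4, 2), (4, 3), (4, 4), (4, 5), (4, 6), (4, 7), (6, 0), (6, 3), (6, 4), (6, 7), (7, 0), (7, 3), (7, 4), (7, 7), (8, 0), (8, 3), (8, 4), (8, 7), (9, 0), (9, 3), (9, 4), (9, 7), (11, 0), (11, 1), (11, 2), (11, 3), (11, 4), (11, 5), (11, 6), (11, 7), (12, 0), (12, 1), (12, 2), (12, 3), (12, 4), (12, 5), (12, 6), (12, 7), (14, 0), (14, 3), (14, 4), (14, 7), (15, 0), (15, 3), (15, 4), (15, 7)]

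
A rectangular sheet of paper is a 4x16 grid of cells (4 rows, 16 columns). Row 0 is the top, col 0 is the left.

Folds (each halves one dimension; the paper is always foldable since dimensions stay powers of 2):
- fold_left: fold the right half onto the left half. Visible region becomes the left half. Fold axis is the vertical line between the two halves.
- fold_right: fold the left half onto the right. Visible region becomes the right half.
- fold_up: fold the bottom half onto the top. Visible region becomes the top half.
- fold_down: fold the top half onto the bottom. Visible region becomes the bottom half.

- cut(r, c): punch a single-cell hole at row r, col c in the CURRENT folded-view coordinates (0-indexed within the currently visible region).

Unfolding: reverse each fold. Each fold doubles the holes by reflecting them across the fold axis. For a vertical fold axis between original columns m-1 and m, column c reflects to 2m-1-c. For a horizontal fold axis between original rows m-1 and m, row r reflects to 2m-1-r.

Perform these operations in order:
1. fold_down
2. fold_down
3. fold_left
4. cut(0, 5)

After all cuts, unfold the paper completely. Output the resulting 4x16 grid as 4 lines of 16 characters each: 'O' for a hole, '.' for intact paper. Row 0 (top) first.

Answer: .....O....O.....
.....O....O.....
.....O....O.....
.....O....O.....

Derivation:
Op 1 fold_down: fold axis h@2; visible region now rows[2,4) x cols[0,16) = 2x16
Op 2 fold_down: fold axis h@3; visible region now rows[3,4) x cols[0,16) = 1x16
Op 3 fold_left: fold axis v@8; visible region now rows[3,4) x cols[0,8) = 1x8
Op 4 cut(0, 5): punch at orig (3,5); cuts so far [(3, 5)]; region rows[3,4) x cols[0,8) = 1x8
Unfold 1 (reflect across v@8): 2 holes -> [(3, 5), (3, 10)]
Unfold 2 (reflect across h@3): 4 holes -> [(2, 5), (2, 10), (3, 5), (3, 10)]
Unfold 3 (reflect across h@2): 8 holes -> [(0, 5), (0, 10), (1, 5), (1, 10), (2, 5), (2, 10), (3, 5), (3, 10)]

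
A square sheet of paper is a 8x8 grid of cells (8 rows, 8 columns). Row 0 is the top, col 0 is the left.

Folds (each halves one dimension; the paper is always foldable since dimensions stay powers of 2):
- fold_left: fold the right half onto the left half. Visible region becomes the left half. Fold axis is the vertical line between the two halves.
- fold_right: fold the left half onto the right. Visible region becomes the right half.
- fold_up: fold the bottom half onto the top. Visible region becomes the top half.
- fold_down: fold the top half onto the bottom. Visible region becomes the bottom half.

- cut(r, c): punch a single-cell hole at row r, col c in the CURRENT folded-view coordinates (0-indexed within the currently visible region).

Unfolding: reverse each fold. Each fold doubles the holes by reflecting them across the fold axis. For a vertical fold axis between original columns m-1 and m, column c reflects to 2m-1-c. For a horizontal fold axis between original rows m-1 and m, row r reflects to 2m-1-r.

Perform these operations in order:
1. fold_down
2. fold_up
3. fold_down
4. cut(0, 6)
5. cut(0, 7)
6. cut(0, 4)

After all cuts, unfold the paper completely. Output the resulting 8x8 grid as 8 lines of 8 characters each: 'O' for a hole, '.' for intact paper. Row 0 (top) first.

Op 1 fold_down: fold axis h@4; visible region now rows[4,8) x cols[0,8) = 4x8
Op 2 fold_up: fold axis h@6; visible region now rows[4,6) x cols[0,8) = 2x8
Op 3 fold_down: fold axis h@5; visible region now rows[5,6) x cols[0,8) = 1x8
Op 4 cut(0, 6): punch at orig (5,6); cuts so far [(5, 6)]; region rows[5,6) x cols[0,8) = 1x8
Op 5 cut(0, 7): punch at orig (5,7); cuts so far [(5, 6), (5, 7)]; region rows[5,6) x cols[0,8) = 1x8
Op 6 cut(0, 4): punch at orig (5,4); cuts so far [(5, 4), (5, 6), (5, 7)]; region rows[5,6) x cols[0,8) = 1x8
Unfold 1 (reflect across h@5): 6 holes -> [(4, 4), (4, 6), (4, 7), (5, 4), (5, 6), (5, 7)]
Unfold 2 (reflect across h@6): 12 holes -> [(4, 4), (4, 6), (4, 7), (5, 4), (5, 6), (5, 7), (6, 4), (6, 6), (6, 7), (7, 4), (7, 6), (7, 7)]
Unfold 3 (reflect across h@4): 24 holes -> [(0, 4), (0, 6), (0, 7), (1, 4), (1, 6), (1, 7), (2, 4), (2, 6), (2, 7), (3, 4), (3, 6), (3, 7), (4, 4), (4, 6), (4, 7), (5, 4), (5, 6), (5, 7), (6, 4), (6, 6), (6, 7), (7, 4), (7, 6), (7, 7)]

Answer: ....O.OO
....O.OO
....O.OO
....O.OO
....O.OO
....O.OO
....O.OO
....O.OO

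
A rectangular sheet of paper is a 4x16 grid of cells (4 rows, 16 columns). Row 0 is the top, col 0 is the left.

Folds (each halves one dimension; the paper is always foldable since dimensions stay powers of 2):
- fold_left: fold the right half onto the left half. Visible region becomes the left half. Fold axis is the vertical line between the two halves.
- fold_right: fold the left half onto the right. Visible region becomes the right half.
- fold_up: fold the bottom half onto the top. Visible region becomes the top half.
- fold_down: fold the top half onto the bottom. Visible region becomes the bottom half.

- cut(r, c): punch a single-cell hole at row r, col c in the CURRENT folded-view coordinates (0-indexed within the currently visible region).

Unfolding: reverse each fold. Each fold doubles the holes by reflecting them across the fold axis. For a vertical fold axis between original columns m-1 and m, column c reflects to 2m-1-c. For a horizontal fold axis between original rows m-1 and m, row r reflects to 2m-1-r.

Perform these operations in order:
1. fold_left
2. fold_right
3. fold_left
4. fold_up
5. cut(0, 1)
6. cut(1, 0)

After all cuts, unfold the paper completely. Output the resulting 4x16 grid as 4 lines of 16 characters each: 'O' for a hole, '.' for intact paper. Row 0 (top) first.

Op 1 fold_left: fold axis v@8; visible region now rows[0,4) x cols[0,8) = 4x8
Op 2 fold_right: fold axis v@4; visible region now rows[0,4) x cols[4,8) = 4x4
Op 3 fold_left: fold axis v@6; visible region now rows[0,4) x cols[4,6) = 4x2
Op 4 fold_up: fold axis h@2; visible region now rows[0,2) x cols[4,6) = 2x2
Op 5 cut(0, 1): punch at orig (0,5); cuts so far [(0, 5)]; region rows[0,2) x cols[4,6) = 2x2
Op 6 cut(1, 0): punch at orig (1,4); cuts so far [(0, 5), (1, 4)]; region rows[0,2) x cols[4,6) = 2x2
Unfold 1 (reflect across h@2): 4 holes -> [(0, 5), (1, 4), (2, 4), (3, 5)]
Unfold 2 (reflect across v@6): 8 holes -> [(0, 5), (0, 6), (1, 4), (1, 7), (2, 4), (2, 7), (3, 5), (3, 6)]
Unfold 3 (reflect across v@4): 16 holes -> [(0, 1), (0, 2), (0, 5), (0, 6), (1, 0), (1, 3), (1, 4), (1, 7), (2, 0), (2, 3), (2, 4), (2, 7), (3, 1), (3, 2), (3, 5), (3, 6)]
Unfold 4 (reflect across v@8): 32 holes -> [(0, 1), (0, 2), (0, 5), (0, 6), (0, 9), (0, 10), (0, 13), (0, 14), (1, 0), (1, 3), (1, 4), (1, 7), (1, 8), (1, 11), (1, 12), (1, 15), (2, 0), (2, 3), (2, 4), (2, 7), (2, 8), (2, 11), (2, 12), (2, 15), (3, 1), (3, 2), (3, 5), (3, 6), (3, 9), (3, 10), (3, 13), (3, 14)]

Answer: .OO..OO..OO..OO.
O..OO..OO..OO..O
O..OO..OO..OO..O
.OO..OO..OO..OO.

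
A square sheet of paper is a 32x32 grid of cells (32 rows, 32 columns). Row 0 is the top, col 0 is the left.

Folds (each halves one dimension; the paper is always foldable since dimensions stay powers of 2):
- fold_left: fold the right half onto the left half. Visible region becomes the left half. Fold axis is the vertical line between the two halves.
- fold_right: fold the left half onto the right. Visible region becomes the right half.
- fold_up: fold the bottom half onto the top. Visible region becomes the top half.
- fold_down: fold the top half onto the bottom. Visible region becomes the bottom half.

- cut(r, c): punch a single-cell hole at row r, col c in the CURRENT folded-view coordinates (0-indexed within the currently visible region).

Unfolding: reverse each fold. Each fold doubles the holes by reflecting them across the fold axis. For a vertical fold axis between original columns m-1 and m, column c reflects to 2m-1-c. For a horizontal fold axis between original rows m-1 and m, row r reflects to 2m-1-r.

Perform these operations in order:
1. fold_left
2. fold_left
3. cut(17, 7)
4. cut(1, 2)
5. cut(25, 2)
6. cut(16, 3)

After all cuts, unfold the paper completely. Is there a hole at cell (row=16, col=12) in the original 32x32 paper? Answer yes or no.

Op 1 fold_left: fold axis v@16; visible region now rows[0,32) x cols[0,16) = 32x16
Op 2 fold_left: fold axis v@8; visible region now rows[0,32) x cols[0,8) = 32x8
Op 3 cut(17, 7): punch at orig (17,7); cuts so far [(17, 7)]; region rows[0,32) x cols[0,8) = 32x8
Op 4 cut(1, 2): punch at orig (1,2); cuts so far [(1, 2), (17, 7)]; region rows[0,32) x cols[0,8) = 32x8
Op 5 cut(25, 2): punch at orig (25,2); cuts so far [(1, 2), (17, 7), (25, 2)]; region rows[0,32) x cols[0,8) = 32x8
Op 6 cut(16, 3): punch at orig (16,3); cuts so far [(1, 2), (16, 3), (17, 7), (25, 2)]; region rows[0,32) x cols[0,8) = 32x8
Unfold 1 (reflect across v@8): 8 holes -> [(1, 2), (1, 13), (16, 3), (16, 12), (17, 7), (17, 8), (25, 2), (25, 13)]
Unfold 2 (reflect across v@16): 16 holes -> [(1, 2), (1, 13), (1, 18), (1, 29), (16, 3), (16, 12), (16, 19), (16, 28), (17, 7), (17, 8), (17, 23), (17, 24), (25, 2), (25, 13), (25, 18), (25, 29)]
Holes: [(1, 2), (1, 13), (1, 18), (1, 29), (16, 3), (16, 12), (16, 19), (16, 28), (17, 7), (17, 8), (17, 23), (17, 24), (25, 2), (25, 13), (25, 18), (25, 29)]

Answer: yes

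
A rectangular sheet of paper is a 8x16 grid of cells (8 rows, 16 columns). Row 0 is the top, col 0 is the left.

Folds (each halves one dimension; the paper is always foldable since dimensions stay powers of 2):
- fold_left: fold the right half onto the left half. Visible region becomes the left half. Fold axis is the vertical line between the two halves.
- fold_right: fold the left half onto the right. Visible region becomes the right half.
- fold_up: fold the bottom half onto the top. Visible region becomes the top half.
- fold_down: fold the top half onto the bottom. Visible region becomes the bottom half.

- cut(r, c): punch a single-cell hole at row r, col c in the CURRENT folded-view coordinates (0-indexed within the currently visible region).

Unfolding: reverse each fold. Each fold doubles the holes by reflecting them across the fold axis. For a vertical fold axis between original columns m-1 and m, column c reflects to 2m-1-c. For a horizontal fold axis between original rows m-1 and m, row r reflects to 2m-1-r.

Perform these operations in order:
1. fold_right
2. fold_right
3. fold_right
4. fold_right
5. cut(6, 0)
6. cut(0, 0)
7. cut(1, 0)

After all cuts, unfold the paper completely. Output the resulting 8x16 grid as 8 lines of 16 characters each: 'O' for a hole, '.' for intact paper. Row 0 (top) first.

Op 1 fold_right: fold axis v@8; visible region now rows[0,8) x cols[8,16) = 8x8
Op 2 fold_right: fold axis v@12; visible region now rows[0,8) x cols[12,16) = 8x4
Op 3 fold_right: fold axis v@14; visible region now rows[0,8) x cols[14,16) = 8x2
Op 4 fold_right: fold axis v@15; visible region now rows[0,8) x cols[15,16) = 8x1
Op 5 cut(6, 0): punch at orig (6,15); cuts so far [(6, 15)]; region rows[0,8) x cols[15,16) = 8x1
Op 6 cut(0, 0): punch at orig (0,15); cuts so far [(0, 15), (6, 15)]; region rows[0,8) x cols[15,16) = 8x1
Op 7 cut(1, 0): punch at orig (1,15); cuts so far [(0, 15), (1, 15), (6, 15)]; region rows[0,8) x cols[15,16) = 8x1
Unfold 1 (reflect across v@15): 6 holes -> [(0, 14), (0, 15), (1, 14), (1, 15), (6, 14), (6, 15)]
Unfold 2 (reflect across v@14): 12 holes -> [(0, 12), (0, 13), (0, 14), (0, 15), (1, 12), (1, 13), (1, 14), (1, 15), (6, 12), (6, 13), (6, 14), (6, 15)]
Unfold 3 (reflect across v@12): 24 holes -> [(0, 8), (0, 9), (0, 10), (0, 11), (0, 12), (0, 13), (0, 14), (0, 15), (1, 8), (1, 9), (1, 10), (1, 11), (1, 12), (1, 13), (1, 14), (1, 15), (6, 8), (6, 9), (6, 10), (6, 11), (6, 12), (6, 13), (6, 14), (6, 15)]
Unfold 4 (reflect across v@8): 48 holes -> [(0, 0), (0, 1), (0, 2), (0, 3), (0, 4), (0, 5), (0, 6), (0, 7), (0, 8), (0, 9), (0, 10), (0, 11), (0, 12), (0, 13), (0, 14), (0, 15), (1, 0), (1, 1), (1, 2), (1, 3), (1, 4), (1, 5), (1, 6), (1, 7), (1, 8), (1, 9), (1, 10), (1, 11), (1, 12), (1, 13), (1, 14), (1, 15), (6, 0), (6, 1), (6, 2), (6, 3), (6, 4), (6, 5), (6, 6), (6, 7), (6, 8), (6, 9), (6, 10), (6, 11), (6, 12), (6, 13), (6, 14), (6, 15)]

Answer: OOOOOOOOOOOOOOOO
OOOOOOOOOOOOOOOO
................
................
................
................
OOOOOOOOOOOOOOOO
................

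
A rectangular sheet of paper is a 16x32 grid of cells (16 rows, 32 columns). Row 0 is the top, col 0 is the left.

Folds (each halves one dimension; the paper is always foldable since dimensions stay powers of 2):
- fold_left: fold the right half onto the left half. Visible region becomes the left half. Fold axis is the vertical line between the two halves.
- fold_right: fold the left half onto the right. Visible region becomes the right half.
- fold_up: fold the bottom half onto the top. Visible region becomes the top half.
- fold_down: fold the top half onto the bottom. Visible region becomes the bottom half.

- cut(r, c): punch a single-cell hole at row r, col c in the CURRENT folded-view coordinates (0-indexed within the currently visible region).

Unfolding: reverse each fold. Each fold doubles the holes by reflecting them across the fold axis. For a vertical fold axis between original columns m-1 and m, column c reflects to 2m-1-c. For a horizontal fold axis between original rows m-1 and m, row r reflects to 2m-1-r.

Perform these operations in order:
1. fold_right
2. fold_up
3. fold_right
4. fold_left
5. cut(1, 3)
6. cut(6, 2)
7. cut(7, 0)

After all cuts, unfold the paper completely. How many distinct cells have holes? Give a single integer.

Answer: 48

Derivation:
Op 1 fold_right: fold axis v@16; visible region now rows[0,16) x cols[16,32) = 16x16
Op 2 fold_up: fold axis h@8; visible region now rows[0,8) x cols[16,32) = 8x16
Op 3 fold_right: fold axis v@24; visible region now rows[0,8) x cols[24,32) = 8x8
Op 4 fold_left: fold axis v@28; visible region now rows[0,8) x cols[24,28) = 8x4
Op 5 cut(1, 3): punch at orig (1,27); cuts so far [(1, 27)]; region rows[0,8) x cols[24,28) = 8x4
Op 6 cut(6, 2): punch at orig (6,26); cuts so far [(1, 27), (6, 26)]; region rows[0,8) x cols[24,28) = 8x4
Op 7 cut(7, 0): punch at orig (7,24); cuts so far [(1, 27), (6, 26), (7, 24)]; region rows[0,8) x cols[24,28) = 8x4
Unfold 1 (reflect across v@28): 6 holes -> [(1, 27), (1, 28), (6, 26), (6, 29), (7, 24), (7, 31)]
Unfold 2 (reflect across v@24): 12 holes -> [(1, 19), (1, 20), (1, 27), (1, 28), (6, 18), (6, 21), (6, 26), (6, 29), (7, 16), (7, 23), (7, 24), (7, 31)]
Unfold 3 (reflect across h@8): 24 holes -> [(1, 19), (1, 20), (1, 27), (1, 28), (6, 18), (6, 21), (6, 26), (6, 29), (7, 16), (7, 23), (7, 24), (7, 31), (8, 16), (8, 23), (8, 24), (8, 31), (9, 18), (9, 21), (9, 26), (9, 29), (14, 19), (14, 20), (14, 27), (14, 28)]
Unfold 4 (reflect across v@16): 48 holes -> [(1, 3), (1, 4), (1, 11), (1, 12), (1, 19), (1, 20), (1, 27), (1, 28), (6, 2), (6, 5), (6, 10), (6, 13), (6, 18), (6, 21), (6, 26), (6, 29), (7, 0), (7, 7), (7, 8), (7, 15), (7, 16), (7, 23), (7, 24), (7, 31), (8, 0), (8, 7), (8, 8), (8, 15), (8, 16), (8, 23), (8, 24), (8, 31), (9, 2), (9, 5), (9, 10), (9, 13), (9, 18), (9, 21), (9, 26), (9, 29), (14, 3), (14, 4), (14, 11), (14, 12), (14, 19), (14, 20), (14, 27), (14, 28)]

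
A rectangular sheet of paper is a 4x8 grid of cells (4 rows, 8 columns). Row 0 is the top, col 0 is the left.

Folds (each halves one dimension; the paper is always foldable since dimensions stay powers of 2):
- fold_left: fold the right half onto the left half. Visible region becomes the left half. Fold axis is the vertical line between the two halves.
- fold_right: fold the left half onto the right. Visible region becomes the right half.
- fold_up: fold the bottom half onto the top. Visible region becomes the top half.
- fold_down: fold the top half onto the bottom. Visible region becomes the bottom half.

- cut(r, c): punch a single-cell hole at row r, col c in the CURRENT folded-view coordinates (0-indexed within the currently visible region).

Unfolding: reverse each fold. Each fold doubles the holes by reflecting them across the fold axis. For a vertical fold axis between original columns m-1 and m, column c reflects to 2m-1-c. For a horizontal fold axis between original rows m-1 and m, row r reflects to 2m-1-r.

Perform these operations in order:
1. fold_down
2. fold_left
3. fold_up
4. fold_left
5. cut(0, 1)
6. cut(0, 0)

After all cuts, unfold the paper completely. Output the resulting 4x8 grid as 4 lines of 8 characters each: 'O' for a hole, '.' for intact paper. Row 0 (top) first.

Answer: OOOOOOOO
OOOOOOOO
OOOOOOOO
OOOOOOOO

Derivation:
Op 1 fold_down: fold axis h@2; visible region now rows[2,4) x cols[0,8) = 2x8
Op 2 fold_left: fold axis v@4; visible region now rows[2,4) x cols[0,4) = 2x4
Op 3 fold_up: fold axis h@3; visible region now rows[2,3) x cols[0,4) = 1x4
Op 4 fold_left: fold axis v@2; visible region now rows[2,3) x cols[0,2) = 1x2
Op 5 cut(0, 1): punch at orig (2,1); cuts so far [(2, 1)]; region rows[2,3) x cols[0,2) = 1x2
Op 6 cut(0, 0): punch at orig (2,0); cuts so far [(2, 0), (2, 1)]; region rows[2,3) x cols[0,2) = 1x2
Unfold 1 (reflect across v@2): 4 holes -> [(2, 0), (2, 1), (2, 2), (2, 3)]
Unfold 2 (reflect across h@3): 8 holes -> [(2, 0), (2, 1), (2, 2), (2, 3), (3, 0), (3, 1), (3, 2), (3, 3)]
Unfold 3 (reflect across v@4): 16 holes -> [(2, 0), (2, 1), (2, 2), (2, 3), (2, 4), (2, 5), (2, 6), (2, 7), (3, 0), (3, 1), (3, 2), (3, 3), (3, 4), (3, 5), (3, 6), (3, 7)]
Unfold 4 (reflect across h@2): 32 holes -> [(0, 0), (0, 1), (0, 2), (0, 3), (0, 4), (0, 5), (0, 6), (0, 7), (1, 0), (1, 1), (1, 2), (1, 3), (1, 4), (1, 5), (1, 6), (1, 7), (2, 0), (2, 1), (2, 2), (2, 3), (2, 4), (2, 5), (2, 6), (2, 7), (3, 0), (3, 1), (3, 2), (3, 3), (3, 4), (3, 5), (3, 6), (3, 7)]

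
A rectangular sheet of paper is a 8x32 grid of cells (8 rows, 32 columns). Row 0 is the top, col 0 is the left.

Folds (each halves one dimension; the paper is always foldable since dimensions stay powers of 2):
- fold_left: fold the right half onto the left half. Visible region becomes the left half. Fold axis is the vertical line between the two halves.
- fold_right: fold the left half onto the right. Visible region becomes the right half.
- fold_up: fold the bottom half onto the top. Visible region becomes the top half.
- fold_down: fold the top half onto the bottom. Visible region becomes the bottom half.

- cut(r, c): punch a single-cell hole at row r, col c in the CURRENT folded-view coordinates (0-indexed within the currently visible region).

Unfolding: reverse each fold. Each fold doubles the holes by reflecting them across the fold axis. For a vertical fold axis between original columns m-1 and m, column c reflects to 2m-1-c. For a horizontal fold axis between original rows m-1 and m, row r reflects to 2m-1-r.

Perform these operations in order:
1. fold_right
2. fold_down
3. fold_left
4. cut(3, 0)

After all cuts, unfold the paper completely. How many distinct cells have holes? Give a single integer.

Op 1 fold_right: fold axis v@16; visible region now rows[0,8) x cols[16,32) = 8x16
Op 2 fold_down: fold axis h@4; visible region now rows[4,8) x cols[16,32) = 4x16
Op 3 fold_left: fold axis v@24; visible region now rows[4,8) x cols[16,24) = 4x8
Op 4 cut(3, 0): punch at orig (7,16); cuts so far [(7, 16)]; region rows[4,8) x cols[16,24) = 4x8
Unfold 1 (reflect across v@24): 2 holes -> [(7, 16), (7, 31)]
Unfold 2 (reflect across h@4): 4 holes -> [(0, 16), (0, 31), (7, 16), (7, 31)]
Unfold 3 (reflect across v@16): 8 holes -> [(0, 0), (0, 15), (0, 16), (0, 31), (7, 0), (7, 15), (7, 16), (7, 31)]

Answer: 8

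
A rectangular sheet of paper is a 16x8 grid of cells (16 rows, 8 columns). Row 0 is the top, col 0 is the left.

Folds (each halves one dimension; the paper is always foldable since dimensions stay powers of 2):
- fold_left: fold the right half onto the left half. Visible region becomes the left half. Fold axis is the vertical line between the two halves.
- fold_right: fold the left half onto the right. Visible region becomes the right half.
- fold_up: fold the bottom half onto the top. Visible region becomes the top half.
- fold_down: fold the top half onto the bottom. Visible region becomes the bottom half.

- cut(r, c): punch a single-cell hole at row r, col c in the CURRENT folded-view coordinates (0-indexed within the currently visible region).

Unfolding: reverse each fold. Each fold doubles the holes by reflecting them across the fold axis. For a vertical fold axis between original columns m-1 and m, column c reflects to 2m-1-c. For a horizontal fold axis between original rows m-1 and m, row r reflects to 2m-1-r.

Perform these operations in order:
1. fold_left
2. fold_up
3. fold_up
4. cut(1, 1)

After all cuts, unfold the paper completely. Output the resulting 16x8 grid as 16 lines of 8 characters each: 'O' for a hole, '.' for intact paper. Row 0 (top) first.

Answer: ........
.O....O.
........
........
........
........
.O....O.
........
........
.O....O.
........
........
........
........
.O....O.
........

Derivation:
Op 1 fold_left: fold axis v@4; visible region now rows[0,16) x cols[0,4) = 16x4
Op 2 fold_up: fold axis h@8; visible region now rows[0,8) x cols[0,4) = 8x4
Op 3 fold_up: fold axis h@4; visible region now rows[0,4) x cols[0,4) = 4x4
Op 4 cut(1, 1): punch at orig (1,1); cuts so far [(1, 1)]; region rows[0,4) x cols[0,4) = 4x4
Unfold 1 (reflect across h@4): 2 holes -> [(1, 1), (6, 1)]
Unfold 2 (reflect across h@8): 4 holes -> [(1, 1), (6, 1), (9, 1), (14, 1)]
Unfold 3 (reflect across v@4): 8 holes -> [(1, 1), (1, 6), (6, 1), (6, 6), (9, 1), (9, 6), (14, 1), (14, 6)]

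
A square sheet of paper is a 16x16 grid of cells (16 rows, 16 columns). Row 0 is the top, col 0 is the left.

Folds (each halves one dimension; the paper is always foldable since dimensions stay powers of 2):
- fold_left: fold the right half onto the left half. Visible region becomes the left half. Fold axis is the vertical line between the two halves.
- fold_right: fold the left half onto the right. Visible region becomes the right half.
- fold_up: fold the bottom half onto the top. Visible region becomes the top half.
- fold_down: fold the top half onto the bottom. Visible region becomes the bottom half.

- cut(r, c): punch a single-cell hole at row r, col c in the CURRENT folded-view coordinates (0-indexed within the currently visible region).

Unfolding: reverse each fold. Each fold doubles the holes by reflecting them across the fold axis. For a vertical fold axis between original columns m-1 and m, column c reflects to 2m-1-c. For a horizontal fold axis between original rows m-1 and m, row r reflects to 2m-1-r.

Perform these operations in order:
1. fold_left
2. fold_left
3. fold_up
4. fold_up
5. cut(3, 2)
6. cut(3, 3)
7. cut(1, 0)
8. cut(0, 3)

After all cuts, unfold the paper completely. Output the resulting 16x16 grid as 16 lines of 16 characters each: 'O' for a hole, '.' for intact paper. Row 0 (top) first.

Answer: ...OO......OO...
O......OO......O
................
..OOOO....OOOO..
..OOOO....OOOO..
................
O......OO......O
...OO......OO...
...OO......OO...
O......OO......O
................
..OOOO....OOOO..
..OOOO....OOOO..
................
O......OO......O
...OO......OO...

Derivation:
Op 1 fold_left: fold axis v@8; visible region now rows[0,16) x cols[0,8) = 16x8
Op 2 fold_left: fold axis v@4; visible region now rows[0,16) x cols[0,4) = 16x4
Op 3 fold_up: fold axis h@8; visible region now rows[0,8) x cols[0,4) = 8x4
Op 4 fold_up: fold axis h@4; visible region now rows[0,4) x cols[0,4) = 4x4
Op 5 cut(3, 2): punch at orig (3,2); cuts so far [(3, 2)]; region rows[0,4) x cols[0,4) = 4x4
Op 6 cut(3, 3): punch at orig (3,3); cuts so far [(3, 2), (3, 3)]; region rows[0,4) x cols[0,4) = 4x4
Op 7 cut(1, 0): punch at orig (1,0); cuts so far [(1, 0), (3, 2), (3, 3)]; region rows[0,4) x cols[0,4) = 4x4
Op 8 cut(0, 3): punch at orig (0,3); cuts so far [(0, 3), (1, 0), (3, 2), (3, 3)]; region rows[0,4) x cols[0,4) = 4x4
Unfold 1 (reflect across h@4): 8 holes -> [(0, 3), (1, 0), (3, 2), (3, 3), (4, 2), (4, 3), (6, 0), (7, 3)]
Unfold 2 (reflect across h@8): 16 holes -> [(0, 3), (1, 0), (3, 2), (3, 3), (4, 2), (4, 3), (6, 0), (7, 3), (8, 3), (9, 0), (11, 2), (11, 3), (12, 2), (12, 3), (14, 0), (15, 3)]
Unfold 3 (reflect across v@4): 32 holes -> [(0, 3), (0, 4), (1, 0), (1, 7), (3, 2), (3, 3), (3, 4), (3, 5), (4, 2), (4, 3), (4, 4), (4, 5), (6, 0), (6, 7), (7, 3), (7, 4), (8, 3), (8, 4), (9, 0), (9, 7), (11, 2), (11, 3), (11, 4), (11, 5), (12, 2), (12, 3), (12, 4), (12, 5), (14, 0), (14, 7), (15, 3), (15, 4)]
Unfold 4 (reflect across v@8): 64 holes -> [(0, 3), (0, 4), (0, 11), (0, 12), (1, 0), (1, 7), (1, 8), (1, 15), (3, 2), (3, 3), (3, 4), (3, 5), (3, 10), (3, 11), (3, 12), (3, 13), (4, 2), (4, 3), (4, 4), (4, 5), (4, 10), (4, 11), (4, 12), (4, 13), (6, 0), (6, 7), (6, 8), (6, 15), (7, 3), (7, 4), (7, 11), (7, 12), (8, 3), (8, 4), (8, 11), (8, 12), (9, 0), (9, 7), (9, 8), (9, 15), (11, 2), (11, 3), (11, 4), (11, 5), (11, 10), (11, 11), (11, 12), (11, 13), (12, 2), (12, 3), (12, 4), (12, 5), (12, 10), (12, 11), (12, 12), (12, 13), (14, 0), (14, 7), (14, 8), (14, 15), (15, 3), (15, 4), (15, 11), (15, 12)]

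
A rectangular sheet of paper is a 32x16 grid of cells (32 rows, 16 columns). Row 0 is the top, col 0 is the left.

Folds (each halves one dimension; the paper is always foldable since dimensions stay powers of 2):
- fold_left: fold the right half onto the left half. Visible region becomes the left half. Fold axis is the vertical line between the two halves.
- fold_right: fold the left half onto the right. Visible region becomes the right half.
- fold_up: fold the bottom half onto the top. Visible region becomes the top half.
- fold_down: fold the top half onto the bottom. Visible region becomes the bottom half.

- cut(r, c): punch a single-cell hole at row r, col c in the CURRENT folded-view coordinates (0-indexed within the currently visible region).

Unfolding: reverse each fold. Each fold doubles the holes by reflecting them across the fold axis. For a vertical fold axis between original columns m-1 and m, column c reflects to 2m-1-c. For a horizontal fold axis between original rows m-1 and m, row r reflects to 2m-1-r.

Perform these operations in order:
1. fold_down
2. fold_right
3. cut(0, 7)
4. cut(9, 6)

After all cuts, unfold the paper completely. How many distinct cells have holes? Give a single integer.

Answer: 8

Derivation:
Op 1 fold_down: fold axis h@16; visible region now rows[16,32) x cols[0,16) = 16x16
Op 2 fold_right: fold axis v@8; visible region now rows[16,32) x cols[8,16) = 16x8
Op 3 cut(0, 7): punch at orig (16,15); cuts so far [(16, 15)]; region rows[16,32) x cols[8,16) = 16x8
Op 4 cut(9, 6): punch at orig (25,14); cuts so far [(16, 15), (25, 14)]; region rows[16,32) x cols[8,16) = 16x8
Unfold 1 (reflect across v@8): 4 holes -> [(16, 0), (16, 15), (25, 1), (25, 14)]
Unfold 2 (reflect across h@16): 8 holes -> [(6, 1), (6, 14), (15, 0), (15, 15), (16, 0), (16, 15), (25, 1), (25, 14)]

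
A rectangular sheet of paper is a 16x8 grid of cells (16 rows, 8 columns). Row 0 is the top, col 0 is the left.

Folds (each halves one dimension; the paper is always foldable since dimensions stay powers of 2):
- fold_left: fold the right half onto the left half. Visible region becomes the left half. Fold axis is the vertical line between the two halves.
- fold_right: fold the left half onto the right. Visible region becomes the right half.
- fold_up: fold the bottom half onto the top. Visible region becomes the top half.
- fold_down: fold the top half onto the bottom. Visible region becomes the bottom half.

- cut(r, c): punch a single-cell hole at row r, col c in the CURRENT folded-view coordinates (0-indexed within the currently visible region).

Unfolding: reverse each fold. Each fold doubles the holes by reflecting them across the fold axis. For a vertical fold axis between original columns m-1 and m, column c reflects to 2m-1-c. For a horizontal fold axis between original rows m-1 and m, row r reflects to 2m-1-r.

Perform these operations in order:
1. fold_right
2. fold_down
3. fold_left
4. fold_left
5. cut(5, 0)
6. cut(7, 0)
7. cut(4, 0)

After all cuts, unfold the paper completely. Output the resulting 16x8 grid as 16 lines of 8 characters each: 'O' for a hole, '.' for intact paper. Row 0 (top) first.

Answer: OOOOOOOO
........
OOOOOOOO
OOOOOOOO
........
........
........
........
........
........
........
........
OOOOOOOO
OOOOOOOO
........
OOOOOOOO

Derivation:
Op 1 fold_right: fold axis v@4; visible region now rows[0,16) x cols[4,8) = 16x4
Op 2 fold_down: fold axis h@8; visible region now rows[8,16) x cols[4,8) = 8x4
Op 3 fold_left: fold axis v@6; visible region now rows[8,16) x cols[4,6) = 8x2
Op 4 fold_left: fold axis v@5; visible region now rows[8,16) x cols[4,5) = 8x1
Op 5 cut(5, 0): punch at orig (13,4); cuts so far [(13, 4)]; region rows[8,16) x cols[4,5) = 8x1
Op 6 cut(7, 0): punch at orig (15,4); cuts so far [(13, 4), (15, 4)]; region rows[8,16) x cols[4,5) = 8x1
Op 7 cut(4, 0): punch at orig (12,4); cuts so far [(12, 4), (13, 4), (15, 4)]; region rows[8,16) x cols[4,5) = 8x1
Unfold 1 (reflect across v@5): 6 holes -> [(12, 4), (12, 5), (13, 4), (13, 5), (15, 4), (15, 5)]
Unfold 2 (reflect across v@6): 12 holes -> [(12, 4), (12, 5), (12, 6), (12, 7), (13, 4), (13, 5), (13, 6), (13, 7), (15, 4), (15, 5), (15, 6), (15, 7)]
Unfold 3 (reflect across h@8): 24 holes -> [(0, 4), (0, 5), (0, 6), (0, 7), (2, 4), (2, 5), (2, 6), (2, 7), (3, 4), (3, 5), (3, 6), (3, 7), (12, 4), (12, 5), (12, 6), (12, 7), (13, 4), (13, 5), (13, 6), (13, 7), (15, 4), (15, 5), (15, 6), (15, 7)]
Unfold 4 (reflect across v@4): 48 holes -> [(0, 0), (0, 1), (0, 2), (0, 3), (0, 4), (0, 5), (0, 6), (0, 7), (2, 0), (2, 1), (2, 2), (2, 3), (2, 4), (2, 5), (2, 6), (2, 7), (3, 0), (3, 1), (3, 2), (3, 3), (3, 4), (3, 5), (3, 6), (3, 7), (12, 0), (12, 1), (12, 2), (12, 3), (12, 4), (12, 5), (12, 6), (12, 7), (13, 0), (13, 1), (13, 2), (13, 3), (13, 4), (13, 5), (13, 6), (13, 7), (15, 0), (15, 1), (15, 2), (15, 3), (15, 4), (15, 5), (15, 6), (15, 7)]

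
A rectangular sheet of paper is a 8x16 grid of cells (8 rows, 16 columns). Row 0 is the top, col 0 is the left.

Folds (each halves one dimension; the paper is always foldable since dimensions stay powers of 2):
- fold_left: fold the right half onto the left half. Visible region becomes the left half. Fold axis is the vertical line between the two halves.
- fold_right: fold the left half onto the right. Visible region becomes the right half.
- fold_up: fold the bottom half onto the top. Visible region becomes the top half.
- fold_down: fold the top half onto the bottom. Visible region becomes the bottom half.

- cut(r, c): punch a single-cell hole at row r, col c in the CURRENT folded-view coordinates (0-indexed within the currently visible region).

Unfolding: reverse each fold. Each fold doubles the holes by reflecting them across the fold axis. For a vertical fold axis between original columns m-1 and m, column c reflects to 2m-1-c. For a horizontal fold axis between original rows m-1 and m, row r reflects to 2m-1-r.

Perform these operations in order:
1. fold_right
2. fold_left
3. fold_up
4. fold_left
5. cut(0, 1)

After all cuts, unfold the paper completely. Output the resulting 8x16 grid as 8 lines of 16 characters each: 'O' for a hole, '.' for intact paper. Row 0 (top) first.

Answer: .OO..OO..OO..OO.
................
................
................
................
................
................
.OO..OO..OO..OO.

Derivation:
Op 1 fold_right: fold axis v@8; visible region now rows[0,8) x cols[8,16) = 8x8
Op 2 fold_left: fold axis v@12; visible region now rows[0,8) x cols[8,12) = 8x4
Op 3 fold_up: fold axis h@4; visible region now rows[0,4) x cols[8,12) = 4x4
Op 4 fold_left: fold axis v@10; visible region now rows[0,4) x cols[8,10) = 4x2
Op 5 cut(0, 1): punch at orig (0,9); cuts so far [(0, 9)]; region rows[0,4) x cols[8,10) = 4x2
Unfold 1 (reflect across v@10): 2 holes -> [(0, 9), (0, 10)]
Unfold 2 (reflect across h@4): 4 holes -> [(0, 9), (0, 10), (7, 9), (7, 10)]
Unfold 3 (reflect across v@12): 8 holes -> [(0, 9), (0, 10), (0, 13), (0, 14), (7, 9), (7, 10), (7, 13), (7, 14)]
Unfold 4 (reflect across v@8): 16 holes -> [(0, 1), (0, 2), (0, 5), (0, 6), (0, 9), (0, 10), (0, 13), (0, 14), (7, 1), (7, 2), (7, 5), (7, 6), (7, 9), (7, 10), (7, 13), (7, 14)]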